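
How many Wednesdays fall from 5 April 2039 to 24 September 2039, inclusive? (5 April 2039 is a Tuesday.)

5 April 2039 is a Tuesday; the first Wednesday on or after it is 6 April 2039 (1 day later).
From 6 April 2039 to 24 September 2039: 24 + 31 + 30 + 31 + 31 + 24 = 171 days (rest of April, May, June, July, August, September).
171 ÷ 7 = 24 full weeks with remainder 3, so 24 more Wednesdays after the first → 25.

25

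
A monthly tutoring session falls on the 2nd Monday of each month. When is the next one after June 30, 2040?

July 9, 2040

June 2040 starts on a Friday; its first Monday is the 4th, so the 2nd Monday is the 11th — June 11, 2040.
That is not after June 30, 2040, so look at July 2040.
July 2040 starts on a Sunday; its first Monday is the 2nd, so the 2nd Monday is the 9th — July 9, 2040.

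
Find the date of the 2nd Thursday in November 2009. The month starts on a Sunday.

November 2009 begins on a Sunday, so the first Thursday is November 5 (4 days later).
The 2nd Thursday is 1 weeks later: 5 + 7 = 12.

12 November 2009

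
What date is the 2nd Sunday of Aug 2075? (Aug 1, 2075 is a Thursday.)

Aug 11, 2075

Aug 2075 begins on a Thursday, so the first Sunday is Aug 4 (3 days later).
The 2nd Sunday is 1 weeks later: 4 + 7 = 11.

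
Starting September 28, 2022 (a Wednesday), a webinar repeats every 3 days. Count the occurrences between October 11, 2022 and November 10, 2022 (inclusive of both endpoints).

10

Occurrences land 3·i days after September 28, 2022 for i = 0, 1, 2, …
October 11, 2022 is 13 days after the start; 13 ÷ 3 = 4 remainder 1; since the remainder is 1, round up to i = 5. First occurrence in the window: #6 on October 13, 2022 (5×3 = 15 days in).
November 10, 2022 is 43 days after the start; 43 ÷ 3 = 14 remainder 1. Last occurrence in the window: #15 on November 9, 2022.
Occurrences #6 through #15: 10 in total.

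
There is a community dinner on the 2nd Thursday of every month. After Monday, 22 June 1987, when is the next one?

June 1987 starts on a Monday; its first Thursday is the 4th, so the 2nd Thursday is the 11th — 11 June 1987.
That is not after 22 June 1987, so look at July 1987.
July 1987 starts on a Wednesday; its first Thursday is the 2nd, so the 2nd Thursday is the 9th — 9 July 1987.

9 July 1987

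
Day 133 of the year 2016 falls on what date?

2016-05-12

January has 31 days (133 − 31 = 102 remain).
February has 29 days (102 − 29 = 73 remain).
March has 31 days (73 − 31 = 42 remain).
April has 30 days (42 − 30 = 12 remain).
12 into May → May 12.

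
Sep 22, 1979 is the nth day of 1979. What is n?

Days in months before Sep: 31 + 28 + 31 + 30 + 31 + 30 + 31 + 31 = 243.
Plus 22 days into Sep → day 265.

265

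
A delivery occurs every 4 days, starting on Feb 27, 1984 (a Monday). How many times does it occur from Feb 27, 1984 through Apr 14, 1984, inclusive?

12

Occurrences land 4·i days after Feb 27, 1984 for i = 0, 1, 2, …
The window opens on the start date, so the first occurrence inside is #1 on Feb 27, 1984.
Apr 14, 1984 is 47 days after the start; 47 ÷ 4 = 11 remainder 3. Last occurrence in the window: #12 on Apr 11, 1984.
Occurrences #1 through #12: 12 in total.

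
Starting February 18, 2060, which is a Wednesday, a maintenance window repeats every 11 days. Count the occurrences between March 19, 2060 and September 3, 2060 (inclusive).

16

Occurrences land 11·i days after February 18, 2060 for i = 0, 1, 2, …
March 19, 2060 is 30 days after the start; 30 ÷ 11 = 2 remainder 8; since the remainder is 8, round up to i = 3. First occurrence in the window: #4 on March 22, 2060 (3×11 = 33 days in).
September 3, 2060 is 198 days after the start; 198 ÷ 11 = 18 remainder 0. Last occurrence in the window: #19 on September 3, 2060.
Occurrences #4 through #19: 16 in total.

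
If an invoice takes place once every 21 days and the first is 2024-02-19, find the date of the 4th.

2024-04-22

The 4th occurrence is 3 intervals after the first: 3 × 21 = 63 days after 2024-02-19.
February has 29 days — 10 days to the end of February leaves 53.
March has 31 days (22 left).
22 days into April → 2024-04-22.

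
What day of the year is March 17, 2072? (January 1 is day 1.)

77

Days in months before March: 31 + 29 = 60.
Plus 17 days into March → day 77.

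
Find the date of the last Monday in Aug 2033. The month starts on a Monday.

Aug 2033 begins on a Monday, so the first Monday is Aug 1.
Aug 2033 has 31 days. Adding weeks: 1, 8, 15, 22, 29 — the last one ≤ 31 is the 29th.

Aug 29, 2033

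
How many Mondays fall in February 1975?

4

1975-02-01 is a Saturday; the first Monday on or after it is 1975-02-03 (2 days later).
From 1975-02-03 to 1975-02-28 is 28 − 3 = 25 days.
25 ÷ 7 = 3 full weeks with remainder 4, so 3 more Mondays after the first → 4.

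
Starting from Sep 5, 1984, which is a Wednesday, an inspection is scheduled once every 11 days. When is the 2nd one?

Sep 16, 1984

The 2nd occurrence is 1 interval after the first: 1 × 11 = 11 days after Sep 5, 1984.
11 days later is Sep 16, 1984.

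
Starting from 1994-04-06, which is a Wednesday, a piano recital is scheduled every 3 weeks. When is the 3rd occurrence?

The 3rd occurrence is 2 intervals after the first: 2 × 21 = 42 days after 1994-04-06.
April has 30 days — 24 days to the end of April leaves 18.
18 days into May → 1994-05-18.

1994-05-18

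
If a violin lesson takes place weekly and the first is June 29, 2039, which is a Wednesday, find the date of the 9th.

The 9th occurrence is 8 intervals after the first: 8 × 7 = 56 days after June 29, 2039.
June has 30 days — 1 day to the end of June leaves 55.
July has 31 days (24 left).
24 days into August → August 24, 2039.

August 24, 2039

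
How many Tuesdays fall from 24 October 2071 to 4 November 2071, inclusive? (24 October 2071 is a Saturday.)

24 October 2071 is a Saturday; the first Tuesday on or after it is 27 October 2071 (3 days later).
From 27 October 2071 to 4 November 2071: 4 + 4 = 8 days (rest of October, November).
8 ÷ 7 = 1 full weeks with remainder 1, so 1 more Tuesdays after the first → 2.

2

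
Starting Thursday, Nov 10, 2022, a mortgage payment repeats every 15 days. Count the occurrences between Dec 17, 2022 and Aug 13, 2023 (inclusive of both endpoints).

16

Occurrences land 15·i days after Nov 10, 2022 for i = 0, 1, 2, …
Dec 17, 2022 is 37 days after the start; 37 ÷ 15 = 2 remainder 7; since the remainder is 7, round up to i = 3. First occurrence in the window: #4 on Dec 25, 2022 (3×15 = 45 days in).
Aug 13, 2023 is 276 days after the start; 276 ÷ 15 = 18 remainder 6. Last occurrence in the window: #19 on Aug 7, 2023.
Occurrences #4 through #19: 16 in total.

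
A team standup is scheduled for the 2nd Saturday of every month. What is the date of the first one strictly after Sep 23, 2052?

Sep 2052 starts on a Sunday; its first Saturday is the 7th, so the 2nd Saturday is the 14th — Sep 14, 2052.
That is not after Sep 23, 2052, so look at Oct 2052.
Oct 2052 starts on a Tuesday; its first Saturday is the 5th, so the 2nd Saturday is the 12th — Oct 12, 2052.

Oct 12, 2052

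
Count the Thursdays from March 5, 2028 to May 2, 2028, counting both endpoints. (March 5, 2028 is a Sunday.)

8

March 5, 2028 is a Sunday; the first Thursday on or after it is March 9, 2028 (4 days later).
From March 9, 2028 to May 2, 2028: 22 + 30 + 2 = 54 days (rest of March, April, May).
54 ÷ 7 = 7 full weeks with remainder 5, so 7 more Thursdays after the first → 8.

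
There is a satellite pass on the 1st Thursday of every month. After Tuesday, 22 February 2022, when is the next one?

3 March 2022

February 2022 starts on a Tuesday, so its 1st Thursday is 3 February 2022 (2 days in).
That is not after 22 February 2022, so look at March 2022.
March 2022 starts on a Tuesday, so its 1st Thursday is 3 March 2022 (2 days in).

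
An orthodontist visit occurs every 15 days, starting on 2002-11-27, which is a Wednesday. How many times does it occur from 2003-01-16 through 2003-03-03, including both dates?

3

Occurrences land 15·i days after 2002-11-27 for i = 0, 1, 2, …
2003-01-16 is 50 days after the start; 50 ÷ 15 = 3 remainder 5; since the remainder is 5, round up to i = 4. First occurrence in the window: #5 on 2003-01-26 (4×15 = 60 days in).
2003-03-03 is 96 days after the start; 96 ÷ 15 = 6 remainder 6. Last occurrence in the window: #7 on 2003-02-25.
Occurrences #5 through #7: 3 in total.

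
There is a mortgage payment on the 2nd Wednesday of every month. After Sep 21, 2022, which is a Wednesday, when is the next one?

Sep 2022 starts on a Thursday; its first Wednesday is the 7th, so the 2nd Wednesday is the 14th — Sep 14, 2022.
That is not after Sep 21, 2022, so look at Oct 2022.
Oct 2022 starts on a Saturday; its first Wednesday is the 5th, so the 2nd Wednesday is the 12th — Oct 12, 2022.

Oct 12, 2022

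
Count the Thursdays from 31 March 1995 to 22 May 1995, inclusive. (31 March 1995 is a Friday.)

7

31 March 1995 is a Friday; the first Thursday on or after it is 6 April 1995 (6 days later).
From 6 April 1995 to 22 May 1995: 24 + 22 = 46 days (rest of April, May).
46 ÷ 7 = 6 full weeks with remainder 4, so 6 more Thursdays after the first → 7.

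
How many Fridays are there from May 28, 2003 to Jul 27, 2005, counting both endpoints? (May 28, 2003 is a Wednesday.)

May 28, 2003 is a Wednesday; the first Friday on or after it is May 30, 2003 (2 days later).
From May 30, 2003 to Jul 27, 2005: 215 + 366 + 208 = 789 days (rest of 2003, 2004, to Jul 27, 2005 in 2005).
789 ÷ 7 = 112 full weeks with remainder 5, so 112 more Fridays after the first → 113.

113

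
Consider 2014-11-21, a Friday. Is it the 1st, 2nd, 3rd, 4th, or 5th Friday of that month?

3rd

Day 21 falls in week ⌈21/7⌉ of the month.
Days 1–7 hold the 1st Friday, 8–14 the 2nd, 15–21 the 3rd, 22–28 the 4th, 29–31 the 5th.
21 is in the range for the 3rd.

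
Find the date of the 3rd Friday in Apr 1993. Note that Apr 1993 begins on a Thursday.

Apr 16, 1993

Apr 1993 begins on a Thursday, so the first Friday is Apr 2 (1 day later).
The 3rd Friday is 2 weeks later: 2 + 14 = 16.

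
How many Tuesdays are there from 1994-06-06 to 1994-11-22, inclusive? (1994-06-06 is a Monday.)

25

1994-06-06 is a Monday; the first Tuesday on or after it is 1994-06-07 (1 day later).
From 1994-06-07 to 1994-11-22: 23 + 31 + 31 + 30 + 31 + 22 = 168 days (rest of June, July, August, September, October, November).
168 ÷ 7 = 24 full weeks with remainder 0, so 24 more Tuesdays after the first → 25.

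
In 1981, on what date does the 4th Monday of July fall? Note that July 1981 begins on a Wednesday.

July 1981 begins on a Wednesday, so the first Monday is July 6 (5 days later).
The 4th Monday is 3 weeks later: 6 + 21 = 27.

July 27, 1981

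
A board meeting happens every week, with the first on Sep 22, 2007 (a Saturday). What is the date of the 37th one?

May 31, 2008

The 37th occurrence is 36 intervals after the first: 36 × 7 = 252 days after Sep 22, 2007.
Sep has 30 days — 8 days to the end of Sep leaves 244.
Oct has 31 days (213 left).
Nov has 30 days (183 left).
Dec has 31 days (152 left).
Jan has 31 days (121 left).
Feb has 29 days (92 left).
Mar has 31 days (61 left).
Apr has 30 days (31 left).
31 days into May → May 31, 2008.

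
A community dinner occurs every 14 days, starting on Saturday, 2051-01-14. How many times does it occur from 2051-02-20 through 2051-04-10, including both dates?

Occurrences land 14·i days after 2051-01-14 for i = 0, 1, 2, …
2051-02-20 is 37 days after the start; 37 ÷ 14 = 2 remainder 9; since the remainder is 9, round up to i = 3. First occurrence in the window: #4 on 2051-02-25 (3×14 = 42 days in).
2051-04-10 is 86 days after the start; 86 ÷ 14 = 6 remainder 2. Last occurrence in the window: #7 on 2051-04-08.
Occurrences #4 through #7: 4 in total.

4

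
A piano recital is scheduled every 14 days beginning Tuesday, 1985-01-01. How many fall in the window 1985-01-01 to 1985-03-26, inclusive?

7

Occurrences land 14·i days after 1985-01-01 for i = 0, 1, 2, …
The window opens on the start date, so the first occurrence inside is #1 on 1985-01-01.
1985-03-26 is 84 days after the start; 84 ÷ 14 = 6 remainder 0. Last occurrence in the window: #7 on 1985-03-26.
Occurrences #1 through #7: 7 in total.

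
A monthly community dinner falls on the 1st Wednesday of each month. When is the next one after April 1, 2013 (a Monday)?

April 3, 2013

April 2013 starts on a Monday, so its 1st Wednesday is April 3, 2013 (2 days in).
April 3, 2013 is after April 1, 2013, so that is the next one.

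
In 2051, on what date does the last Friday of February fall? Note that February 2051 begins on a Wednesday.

February 24, 2051

February 2051 begins on a Wednesday, so the first Friday is February 3 (2 days later).
February 2051 has 28 days. Adding weeks: 3, 10, 17, 24 — the last one ≤ 28 is the 24th.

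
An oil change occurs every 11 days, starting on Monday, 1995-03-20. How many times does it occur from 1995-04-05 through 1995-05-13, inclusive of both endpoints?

Occurrences land 11·i days after 1995-03-20 for i = 0, 1, 2, …
1995-04-05 is 16 days after the start; 16 ÷ 11 = 1 remainder 5; since the remainder is 5, round up to i = 2. First occurrence in the window: #3 on 1995-04-11 (2×11 = 22 days in).
1995-05-13 is 54 days after the start; 54 ÷ 11 = 4 remainder 10. Last occurrence in the window: #5 on 1995-05-03.
Occurrences #3 through #5: 3 in total.

3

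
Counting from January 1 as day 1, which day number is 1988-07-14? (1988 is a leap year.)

196

Days in months before July: 31 + 29 + 31 + 30 + 31 + 30 = 182.
Plus 14 days into July → day 196.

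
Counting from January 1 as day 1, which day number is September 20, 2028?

264

Days in months before September: 31 + 29 + 31 + 30 + 31 + 30 + 31 + 31 = 244.
Plus 20 days into September → day 264.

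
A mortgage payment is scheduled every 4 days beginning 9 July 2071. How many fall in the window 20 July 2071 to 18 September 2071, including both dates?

Occurrences land 4·i days after 9 July 2071 for i = 0, 1, 2, …
20 July 2071 is 11 days after the start; 11 ÷ 4 = 2 remainder 3; since the remainder is 3, round up to i = 3. First occurrence in the window: #4 on 21 July 2071 (3×4 = 12 days in).
18 September 2071 is 71 days after the start; 71 ÷ 4 = 17 remainder 3. Last occurrence in the window: #18 on 15 September 2071.
Occurrences #4 through #18: 15 in total.

15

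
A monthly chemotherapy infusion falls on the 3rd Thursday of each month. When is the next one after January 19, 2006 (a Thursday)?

February 16, 2006

January 2006 starts on a Sunday; its first Thursday is the 5th, so the 3rd Thursday is the 19th — January 19, 2006.
That is not after January 19, 2006, so look at February 2006.
February 2006 starts on a Wednesday; its first Thursday is the 2nd, so the 3rd Thursday is the 16th — February 16, 2006.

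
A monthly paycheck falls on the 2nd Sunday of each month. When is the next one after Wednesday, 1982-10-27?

October 1982 starts on a Friday; its first Sunday is the 3rd, so the 2nd Sunday is the 10th — 1982-10-10.
That is not after 1982-10-27, so look at November 1982.
November 1982 starts on a Monday; its first Sunday is the 7th, so the 2nd Sunday is the 14th — 1982-11-14.

1982-11-14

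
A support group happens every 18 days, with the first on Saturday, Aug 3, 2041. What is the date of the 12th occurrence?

Feb 17, 2042

The 12th occurrence is 11 intervals after the first: 11 × 18 = 198 days after Aug 3, 2041.
Aug has 31 days — 28 days to the end of Aug leaves 170.
Sep has 30 days (140 left).
Oct has 31 days (109 left).
Nov has 30 days (79 left).
Dec has 31 days (48 left).
Jan has 31 days (17 left).
17 days into Feb → Feb 17, 2042.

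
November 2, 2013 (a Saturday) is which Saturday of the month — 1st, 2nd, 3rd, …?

1st

Day 2 falls in week ⌈2/7⌉ of the month.
Days 1–7 hold the 1st Saturday, 8–14 the 2nd, 15–21 the 3rd, 22–28 the 4th, 29–31 the 5th.
2 is in the range for the 1st.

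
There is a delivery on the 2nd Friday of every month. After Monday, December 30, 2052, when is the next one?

January 10, 2053

December 2052 starts on a Sunday; its first Friday is the 6th, so the 2nd Friday is the 13th — December 13, 2052.
That is not after December 30, 2052, so look at January 2053.
January 2053 starts on a Wednesday; its first Friday is the 3rd, so the 2nd Friday is the 10th — January 10, 2053.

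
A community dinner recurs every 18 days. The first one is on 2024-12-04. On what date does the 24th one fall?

The 24th occurrence is 23 intervals after the first: 23 × 18 = 414 days after 2024-12-04.
December has 31 days — 27 days to the end of December leaves 387.
January has 31 days (356 left).
February has 28 days (328 left).
March has 31 days (297 left).
April has 30 days (267 left).
May has 31 days (236 left).
June has 30 days (206 left).
July has 31 days (175 left).
August has 31 days (144 left).
September has 30 days (114 left).
October has 31 days (83 left).
November has 30 days (53 left).
December has 31 days (22 left).
22 days into January → 2026-01-22.

2026-01-22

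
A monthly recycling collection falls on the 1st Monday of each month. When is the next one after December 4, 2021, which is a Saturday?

December 2021 starts on a Wednesday, so its 1st Monday is December 6, 2021 (5 days in).
December 6, 2021 is after December 4, 2021, so that is the next one.

December 6, 2021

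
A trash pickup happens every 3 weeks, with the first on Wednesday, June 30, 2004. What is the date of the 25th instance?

November 16, 2005

The 25th occurrence is 24 intervals after the first: 24 × 21 = 504 days after June 30, 2004.
June has 30 days — 0 days to the end of June leaves 504.
From end of June to end of 2004 is 184 days (320 left).
January has 31 days (289 left).
February has 28 days (261 left).
March has 31 days (230 left).
April has 30 days (200 left).
May has 31 days (169 left).
June has 30 days (139 left).
July has 31 days (108 left).
August has 31 days (77 left).
September has 30 days (47 left).
October has 31 days (16 left).
16 days into November → November 16, 2005.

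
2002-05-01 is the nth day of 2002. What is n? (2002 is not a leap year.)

Days in months before May: 31 + 28 + 31 + 30 = 120.
Plus 1 day into May → day 121.

121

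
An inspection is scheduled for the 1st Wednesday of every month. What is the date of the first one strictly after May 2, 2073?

May 2073 starts on a Monday, so its 1st Wednesday is May 3, 2073 (2 days in).
May 3, 2073 is after May 2, 2073, so that is the next one.

May 3, 2073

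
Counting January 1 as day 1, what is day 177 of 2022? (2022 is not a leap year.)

2022-06-26

January has 31 days (177 − 31 = 146 remain).
February has 28 days (146 − 28 = 118 remain).
March has 31 days (118 − 31 = 87 remain).
April has 30 days (87 − 30 = 57 remain).
May has 31 days (57 − 31 = 26 remain).
26 into June → June 26.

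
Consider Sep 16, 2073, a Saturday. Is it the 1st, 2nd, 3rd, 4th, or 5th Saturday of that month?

Day 16 falls in week ⌈16/7⌉ of the month.
Days 1–7 hold the 1st Saturday, 8–14 the 2nd, 15–21 the 3rd, 22–28 the 4th, 29–31 the 5th.
16 is in the range for the 3rd.

3rd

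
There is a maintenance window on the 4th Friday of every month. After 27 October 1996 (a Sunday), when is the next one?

22 November 1996

October 1996 starts on a Tuesday; its first Friday is the 4th, so the 4th Friday is the 25th — 25 October 1996.
That is not after 27 October 1996, so look at November 1996.
November 1996 starts on a Friday; its first Friday is the 1st, so the 4th Friday is the 22nd — 22 November 1996.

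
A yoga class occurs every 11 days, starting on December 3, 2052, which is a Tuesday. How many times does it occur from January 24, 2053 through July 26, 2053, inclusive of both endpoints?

17

Occurrences land 11·i days after December 3, 2052 for i = 0, 1, 2, …
January 24, 2053 is 52 days after the start; 52 ÷ 11 = 4 remainder 8; since the remainder is 8, round up to i = 5. First occurrence in the window: #6 on January 27, 2053 (5×11 = 55 days in).
July 26, 2053 is 235 days after the start; 235 ÷ 11 = 21 remainder 4. Last occurrence in the window: #22 on July 22, 2053.
Occurrences #6 through #22: 17 in total.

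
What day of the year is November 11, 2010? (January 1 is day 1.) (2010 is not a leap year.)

315

Days in months before November: 31 + 28 + 31 + 30 + 31 + 30 + 31 + 31 + 30 + 31 = 304.
Plus 11 days into November → day 315.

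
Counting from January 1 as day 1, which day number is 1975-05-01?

121

Days in months before May: 31 + 28 + 31 + 30 = 120.
Plus 1 day into May → day 121.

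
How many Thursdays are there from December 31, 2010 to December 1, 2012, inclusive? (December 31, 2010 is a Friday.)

100

December 31, 2010 is a Friday; the first Thursday on or after it is January 6, 2011 (6 days later).
From January 6, 2011 to December 1, 2012: 359 + 336 = 695 days (rest of 2011, to December 1, 2012 in 2012).
695 ÷ 7 = 99 full weeks with remainder 2, so 99 more Thursdays after the first → 100.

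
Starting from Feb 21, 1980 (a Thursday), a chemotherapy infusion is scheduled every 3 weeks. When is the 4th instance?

Apr 24, 1980

The 4th occurrence is 3 intervals after the first: 3 × 21 = 63 days after Feb 21, 1980.
Feb has 29 days — 8 days to the end of Feb leaves 55.
Mar has 31 days (24 left).
24 days into Apr → Apr 24, 1980.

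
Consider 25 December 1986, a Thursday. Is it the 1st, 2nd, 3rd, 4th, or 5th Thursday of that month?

4th

Day 25 falls in week ⌈25/7⌉ of the month.
Days 1–7 hold the 1st Thursday, 8–14 the 2nd, 15–21 the 3rd, 22–28 the 4th, 29–31 the 5th.
25 is in the range for the 4th.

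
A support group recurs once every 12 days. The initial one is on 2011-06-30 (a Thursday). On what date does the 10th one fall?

2011-10-16

The 10th occurrence is 9 intervals after the first: 9 × 12 = 108 days after 2011-06-30.
June has 30 days — 0 days to the end of June leaves 108.
July has 31 days (77 left).
August has 31 days (46 left).
September has 30 days (16 left).
16 days into October → 2011-10-16.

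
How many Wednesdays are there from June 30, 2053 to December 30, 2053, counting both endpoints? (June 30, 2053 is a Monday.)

26

June 30, 2053 is a Monday; the first Wednesday on or after it is July 2, 2053 (2 days later).
From July 2, 2053 to December 30, 2053: 29 + 31 + 30 + 31 + 30 + 30 = 181 days (rest of July, August, September, October, November, December).
181 ÷ 7 = 25 full weeks with remainder 6, so 25 more Wednesdays after the first → 26.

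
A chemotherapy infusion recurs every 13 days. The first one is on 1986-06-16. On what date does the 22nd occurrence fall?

1987-03-16

The 22nd occurrence is 21 intervals after the first: 21 × 13 = 273 days after 1986-06-16.
June has 30 days — 14 days to the end of June leaves 259.
July has 31 days (228 left).
August has 31 days (197 left).
September has 30 days (167 left).
October has 31 days (136 left).
November has 30 days (106 left).
December has 31 days (75 left).
January has 31 days (44 left).
February has 28 days (16 left).
16 days into March → 1987-03-16.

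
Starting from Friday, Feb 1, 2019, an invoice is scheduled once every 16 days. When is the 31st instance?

The 31st occurrence is 30 intervals after the first: 30 × 16 = 480 days after Feb 1, 2019.
Feb has 28 days — 27 days to the end of Feb leaves 453.
From end of Feb to end of 2019 is 306 days (147 left).
Jan has 31 days (116 left).
Feb has 29 days (87 left).
Mar has 31 days (56 left).
Apr has 30 days (26 left).
26 days into May → May 26, 2020.

May 26, 2020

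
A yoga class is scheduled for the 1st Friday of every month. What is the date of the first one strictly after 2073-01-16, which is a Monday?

2073-02-03

January 2073 starts on a Sunday, so its 1st Friday is 2073-01-06 (5 days in).
That is not after 2073-01-16, so look at February 2073.
February 2073 starts on a Wednesday, so its 1st Friday is 2073-02-03 (2 days in).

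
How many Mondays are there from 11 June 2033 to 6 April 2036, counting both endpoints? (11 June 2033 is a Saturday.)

147

11 June 2033 is a Saturday; the first Monday on or after it is 13 June 2033 (2 days later).
From 13 June 2033 to 6 April 2036: 201 + 365 + 365 + 97 = 1028 days (rest of 2033, 2034, 2035, to 6 April 2036 in 2036).
1028 ÷ 7 = 146 full weeks with remainder 6, so 146 more Mondays after the first → 147.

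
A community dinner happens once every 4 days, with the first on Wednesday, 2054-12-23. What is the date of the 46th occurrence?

2055-06-21

The 46th occurrence is 45 intervals after the first: 45 × 4 = 180 days after 2054-12-23.
December has 31 days — 8 days to the end of December leaves 172.
January has 31 days (141 left).
February has 28 days (113 left).
March has 31 days (82 left).
April has 30 days (52 left).
May has 31 days (21 left).
21 days into June → 2055-06-21.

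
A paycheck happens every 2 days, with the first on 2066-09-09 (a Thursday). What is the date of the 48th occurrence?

The 48th occurrence is 47 intervals after the first: 47 × 2 = 94 days after 2066-09-09.
September has 30 days — 21 days to the end of September leaves 73.
October has 31 days (42 left).
November has 30 days (12 left).
12 days into December → 2066-12-12.

2066-12-12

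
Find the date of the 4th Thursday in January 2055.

January 2055 begins on a Friday, so the first Thursday is January 7 (6 days later).
The 4th Thursday is 3 weeks later: 7 + 21 = 28.

2055-01-28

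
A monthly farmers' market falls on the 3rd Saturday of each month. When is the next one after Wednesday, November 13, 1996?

November 16, 1996

November 1996 starts on a Friday; its first Saturday is the 2nd, so the 3rd Saturday is the 16th — November 16, 1996.
November 16, 1996 is after November 13, 1996, so that is the next one.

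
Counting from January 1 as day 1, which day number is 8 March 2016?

Days in months before March: 31 + 29 = 60.
Plus 8 days into March → day 68.

68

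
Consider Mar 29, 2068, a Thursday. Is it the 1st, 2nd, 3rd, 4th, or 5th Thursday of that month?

Day 29 falls in week ⌈29/7⌉ of the month.
Days 1–7 hold the 1st Thursday, 8–14 the 2nd, 15–21 the 3rd, 22–28 the 4th, 29–31 the 5th.
29 is in the range for the 5th.

5th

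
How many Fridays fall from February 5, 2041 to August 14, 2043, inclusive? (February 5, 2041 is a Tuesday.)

February 5, 2041 is a Tuesday; the first Friday on or after it is February 8, 2041 (3 days later).
From February 8, 2041 to August 14, 2043: 326 + 365 + 226 = 917 days (rest of 2041, 2042, to August 14, 2043 in 2043).
917 ÷ 7 = 131 full weeks with remainder 0, so 131 more Fridays after the first → 132.

132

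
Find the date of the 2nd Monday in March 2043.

2043-03-09

March 2043 begins on a Sunday, so the first Monday is March 2 (1 day later).
The 2nd Monday is 1 weeks later: 2 + 7 = 9.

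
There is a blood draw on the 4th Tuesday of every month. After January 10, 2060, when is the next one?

January 27, 2060

January 2060 starts on a Thursday; its first Tuesday is the 6th, so the 4th Tuesday is the 27th — January 27, 2060.
January 27, 2060 is after January 10, 2060, so that is the next one.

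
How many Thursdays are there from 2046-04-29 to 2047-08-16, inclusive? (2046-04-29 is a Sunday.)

68

2046-04-29 is a Sunday; the first Thursday on or after it is 2046-05-03 (4 days later).
From 2046-05-03 to 2047-08-16: 242 + 228 = 470 days (rest of 2046, to 2047-08-16 in 2047).
470 ÷ 7 = 67 full weeks with remainder 1, so 67 more Thursdays after the first → 68.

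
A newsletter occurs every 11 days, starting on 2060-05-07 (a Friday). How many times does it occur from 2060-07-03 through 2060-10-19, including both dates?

Occurrences land 11·i days after 2060-05-07 for i = 0, 1, 2, …
2060-07-03 is 57 days after the start; 57 ÷ 11 = 5 remainder 2; since the remainder is 2, round up to i = 6. First occurrence in the window: #7 on 2060-07-12 (6×11 = 66 days in).
2060-10-19 is 165 days after the start; 165 ÷ 11 = 15 remainder 0. Last occurrence in the window: #16 on 2060-10-19.
Occurrences #7 through #16: 10 in total.

10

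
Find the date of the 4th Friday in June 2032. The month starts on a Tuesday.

June 25, 2032

June 2032 begins on a Tuesday, so the first Friday is June 4 (3 days later).
The 4th Friday is 3 weeks later: 4 + 21 = 25.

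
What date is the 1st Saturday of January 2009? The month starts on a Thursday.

January 3, 2009

January 2009 begins on a Thursday, so the first Saturday is January 3 (2 days later).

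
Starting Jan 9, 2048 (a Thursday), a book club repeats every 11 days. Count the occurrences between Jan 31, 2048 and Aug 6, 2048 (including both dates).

Occurrences land 11·i days after Jan 9, 2048 for i = 0, 1, 2, …
Jan 31, 2048 is 22 days after the start; 22 ÷ 11 = 2 remainder 0. First occurrence in the window: #3 on Jan 31, 2048 (2×11 = 22 days in).
Aug 6, 2048 is 210 days after the start; 210 ÷ 11 = 19 remainder 1. Last occurrence in the window: #20 on Aug 5, 2048.
Occurrences #3 through #20: 18 in total.

18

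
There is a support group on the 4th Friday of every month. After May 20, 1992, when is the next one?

May 22, 1992

May 1992 starts on a Friday; its first Friday is the 1st, so the 4th Friday is the 22nd — May 22, 1992.
May 22, 1992 is after May 20, 1992, so that is the next one.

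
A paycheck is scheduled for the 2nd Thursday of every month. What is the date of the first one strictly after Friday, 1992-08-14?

August 1992 starts on a Saturday; its first Thursday is the 6th, so the 2nd Thursday is the 13th — 1992-08-13.
That is not after 1992-08-14, so look at September 1992.
September 1992 starts on a Tuesday; its first Thursday is the 3rd, so the 2nd Thursday is the 10th — 1992-09-10.

1992-09-10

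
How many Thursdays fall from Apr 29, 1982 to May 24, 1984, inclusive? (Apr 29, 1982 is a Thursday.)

109

Apr 29, 1982 is a Thursday; the first Thursday on or after it is Apr 29, 1982.
From Apr 29, 1982 to May 24, 1984: 246 + 365 + 145 = 756 days (rest of 1982, 1983, to May 24, 1984 in 1984).
756 ÷ 7 = 108 full weeks with remainder 0, so 108 more Thursdays after the first → 109.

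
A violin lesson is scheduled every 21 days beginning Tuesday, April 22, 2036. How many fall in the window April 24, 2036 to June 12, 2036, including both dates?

Occurrences land 21·i days after April 22, 2036 for i = 0, 1, 2, …
April 24, 2036 is 2 days after the start; 2 ÷ 21 = 0 remainder 2; since the remainder is 2, round up to i = 1. First occurrence in the window: #2 on May 13, 2036 (1×21 = 21 days in).
June 12, 2036 is 51 days after the start; 51 ÷ 21 = 2 remainder 9. Last occurrence in the window: #3 on June 3, 2036.
Occurrences #2 through #3: 2 in total.

2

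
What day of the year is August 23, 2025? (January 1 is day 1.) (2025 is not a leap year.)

Days in months before August: 31 + 28 + 31 + 30 + 31 + 30 + 31 = 212.
Plus 23 days into August → day 235.

235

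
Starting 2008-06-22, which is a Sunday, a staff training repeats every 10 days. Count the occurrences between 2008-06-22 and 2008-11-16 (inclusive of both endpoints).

Occurrences land 10·i days after 2008-06-22 for i = 0, 1, 2, …
The window opens on the start date, so the first occurrence inside is #1 on 2008-06-22.
2008-11-16 is 147 days after the start; 147 ÷ 10 = 14 remainder 7. Last occurrence in the window: #15 on 2008-11-09.
Occurrences #1 through #15: 15 in total.

15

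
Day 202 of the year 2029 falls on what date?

Jan has 31 days (202 − 31 = 171 remain).
Feb has 28 days (171 − 28 = 143 remain).
Mar has 31 days (143 − 31 = 112 remain).
Apr has 30 days (112 − 30 = 82 remain).
May has 31 days (82 − 31 = 51 remain).
Jun has 30 days (51 − 30 = 21 remain).
21 into Jul → Jul 21.

Jul 21, 2029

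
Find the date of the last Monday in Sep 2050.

Sep 26, 2050

Sep 2050 begins on a Thursday, so the first Monday is Sep 5 (4 days later).
Sep 2050 has 30 days. Adding weeks: 5, 12, 19, 26 — the last one ≤ 30 is the 26th.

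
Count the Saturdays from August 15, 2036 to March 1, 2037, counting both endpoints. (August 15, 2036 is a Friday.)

August 15, 2036 is a Friday; the first Saturday on or after it is August 16, 2036 (1 day later).
From August 16, 2036 to March 1, 2037: 15 + 30 + 31 + 30 + 31 + 31 + 28 + 1 = 197 days (rest of August, September, October, November, December, January, February, March).
197 ÷ 7 = 28 full weeks with remainder 1, so 28 more Saturdays after the first → 29.

29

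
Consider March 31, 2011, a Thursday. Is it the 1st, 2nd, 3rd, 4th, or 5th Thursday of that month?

Day 31 falls in week ⌈31/7⌉ of the month.
Days 1–7 hold the 1st Thursday, 8–14 the 2nd, 15–21 the 3rd, 22–28 the 4th, 29–31 the 5th.
31 is in the range for the 5th.

5th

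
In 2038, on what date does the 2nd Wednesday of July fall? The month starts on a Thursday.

14 July 2038

July 2038 begins on a Thursday, so the first Wednesday is July 7 (6 days later).
The 2nd Wednesday is 1 weeks later: 7 + 7 = 14.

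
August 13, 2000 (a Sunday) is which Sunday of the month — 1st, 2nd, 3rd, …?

Day 13 falls in week ⌈13/7⌉ of the month.
Days 1–7 hold the 1st Sunday, 8–14 the 2nd, 15–21 the 3rd, 22–28 the 4th, 29–31 the 5th.
13 is in the range for the 2nd.

2nd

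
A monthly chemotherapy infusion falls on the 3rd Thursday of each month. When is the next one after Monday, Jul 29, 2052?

Aug 15, 2052

Jul 2052 starts on a Monday; its first Thursday is the 4th, so the 3rd Thursday is the 18th — Jul 18, 2052.
That is not after Jul 29, 2052, so look at Aug 2052.
Aug 2052 starts on a Thursday; its first Thursday is the 1st, so the 3rd Thursday is the 15th — Aug 15, 2052.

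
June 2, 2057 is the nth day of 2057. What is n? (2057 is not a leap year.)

153

Days in months before June: 31 + 28 + 31 + 30 + 31 = 151.
Plus 2 days into June → day 153.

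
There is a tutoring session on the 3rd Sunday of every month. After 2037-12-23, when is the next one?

December 2037 starts on a Tuesday; its first Sunday is the 6th, so the 3rd Sunday is the 20th — 2037-12-20.
That is not after 2037-12-23, so look at January 2038.
January 2038 starts on a Friday; its first Sunday is the 3rd, so the 3rd Sunday is the 17th — 2038-01-17.

2038-01-17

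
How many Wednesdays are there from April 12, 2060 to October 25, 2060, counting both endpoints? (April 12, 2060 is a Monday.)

April 12, 2060 is a Monday; the first Wednesday on or after it is April 14, 2060 (2 days later).
From April 14, 2060 to October 25, 2060: 16 + 31 + 30 + 31 + 31 + 30 + 25 = 194 days (rest of April, May, June, July, August, September, October).
194 ÷ 7 = 27 full weeks with remainder 5, so 27 more Wednesdays after the first → 28.

28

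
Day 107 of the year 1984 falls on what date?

April 16, 1984

January has 31 days (107 − 31 = 76 remain).
February has 29 days (76 − 29 = 47 remain).
March has 31 days (47 − 31 = 16 remain).
16 into April → April 16.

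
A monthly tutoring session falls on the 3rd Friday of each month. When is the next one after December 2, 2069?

December 20, 2069

December 2069 starts on a Sunday; its first Friday is the 6th, so the 3rd Friday is the 20th — December 20, 2069.
December 20, 2069 is after December 2, 2069, so that is the next one.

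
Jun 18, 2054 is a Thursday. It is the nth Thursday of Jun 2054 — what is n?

3rd

Day 18 falls in week ⌈18/7⌉ of the month.
Days 1–7 hold the 1st Thursday, 8–14 the 2nd, 15–21 the 3rd, 22–28 the 4th, 29–31 the 5th.
18 is in the range for the 3rd.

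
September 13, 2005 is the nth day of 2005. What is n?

Days in months before September: 31 + 28 + 31 + 30 + 31 + 30 + 31 + 31 = 243.
Plus 13 days into September → day 256.

256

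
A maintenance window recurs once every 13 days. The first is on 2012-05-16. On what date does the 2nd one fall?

The 2nd occurrence is 1 interval after the first: 1 × 13 = 13 days after 2012-05-16.
13 days later is 2012-05-29.

2012-05-29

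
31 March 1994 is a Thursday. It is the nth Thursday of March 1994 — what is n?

Day 31 falls in week ⌈31/7⌉ of the month.
Days 1–7 hold the 1st Thursday, 8–14 the 2nd, 15–21 the 3rd, 22–28 the 4th, 29–31 the 5th.
31 is in the range for the 5th.

5th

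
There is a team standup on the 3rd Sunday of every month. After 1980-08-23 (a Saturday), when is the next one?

1980-09-21

August 1980 starts on a Friday; its first Sunday is the 3rd, so the 3rd Sunday is the 17th — 1980-08-17.
That is not after 1980-08-23, so look at September 1980.
September 1980 starts on a Monday; its first Sunday is the 7th, so the 3rd Sunday is the 21st — 1980-09-21.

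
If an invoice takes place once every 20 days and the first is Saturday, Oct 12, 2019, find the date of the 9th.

The 9th occurrence is 8 intervals after the first: 8 × 20 = 160 days after Oct 12, 2019.
Oct has 31 days — 19 days to the end of Oct leaves 141.
Nov has 30 days (111 left).
Dec has 31 days (80 left).
Jan has 31 days (49 left).
Feb has 29 days (20 left).
20 days into Mar → Mar 20, 2020.

Mar 20, 2020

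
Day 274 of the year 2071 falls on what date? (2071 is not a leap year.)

Oct 1, 2071

Jan has 31 days (274 − 31 = 243 remain).
Feb has 28 days (243 − 28 = 215 remain).
Mar has 31 days (215 − 31 = 184 remain).
Apr has 30 days (184 − 30 = 154 remain).
May has 31 days (154 − 31 = 123 remain).
Jun has 30 days (123 − 30 = 93 remain).
Jul has 31 days (93 − 31 = 62 remain).
Aug has 31 days (62 − 31 = 31 remain).
Sep has 30 days (31 − 30 = 1 remain).
1 into Oct → Oct 1.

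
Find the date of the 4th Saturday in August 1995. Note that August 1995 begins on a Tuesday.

1995-08-26

August 1995 begins on a Tuesday, so the first Saturday is August 5 (4 days later).
The 4th Saturday is 3 weeks later: 5 + 21 = 26.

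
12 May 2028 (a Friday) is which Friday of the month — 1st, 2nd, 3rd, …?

Day 12 falls in week ⌈12/7⌉ of the month.
Days 1–7 hold the 1st Friday, 8–14 the 2nd, 15–21 the 3rd, 22–28 the 4th, 29–31 the 5th.
12 is in the range for the 2nd.

2nd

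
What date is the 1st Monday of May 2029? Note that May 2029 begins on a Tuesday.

7 May 2029

May 2029 begins on a Tuesday, so the first Monday is May 7 (6 days later).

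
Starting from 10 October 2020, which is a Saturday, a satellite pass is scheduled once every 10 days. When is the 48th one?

The 48th occurrence is 47 intervals after the first: 47 × 10 = 470 days after 10 October 2020.
October has 31 days — 21 days to the end of October leaves 449.
From end of October to end of 2020 is 61 days (388 left).
2021 has 365 days (23 left).
23 days into January → 23 January 2022.

23 January 2022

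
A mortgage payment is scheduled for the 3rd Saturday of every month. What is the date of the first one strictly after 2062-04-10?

2062-04-15

April 2062 starts on a Saturday; its first Saturday is the 1st, so the 3rd Saturday is the 15th — 2062-04-15.
2062-04-15 is after 2062-04-10, so that is the next one.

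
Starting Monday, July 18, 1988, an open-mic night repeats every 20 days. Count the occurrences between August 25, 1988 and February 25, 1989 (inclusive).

10

Occurrences land 20·i days after July 18, 1988 for i = 0, 1, 2, …
August 25, 1988 is 38 days after the start; 38 ÷ 20 = 1 remainder 18; since the remainder is 18, round up to i = 2. First occurrence in the window: #3 on August 27, 1988 (2×20 = 40 days in).
February 25, 1989 is 222 days after the start; 222 ÷ 20 = 11 remainder 2. Last occurrence in the window: #12 on February 23, 1989.
Occurrences #3 through #12: 10 in total.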